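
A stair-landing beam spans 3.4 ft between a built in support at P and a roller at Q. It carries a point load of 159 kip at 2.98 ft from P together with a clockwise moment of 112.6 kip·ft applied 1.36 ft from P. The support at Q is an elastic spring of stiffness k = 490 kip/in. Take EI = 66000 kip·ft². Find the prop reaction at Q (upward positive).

R_Q = 86.97 kip

Release the roller at Q. Primary structure: cantilever fixed at P.
Free-end deflection of the primary structure under the applied loading (downward +):
  point load 159 at a = 2.98: Pa²(3L − a)/(6EI) = 1699/EI
  clockwise couple 112.6 at a = 1.36: M₀a(2L − a)/(2EI) = 416.5/EI
  δ_0 = 2116/EI
Tip deflection under a unit load at Q: L³/(3EI) = 13.1/EI.
With EI = 66000 kip·ft²: δ_0 = 0.032055 ft and δ_{QQ} = 0.000199 ft/kip.
Compatibility — the spring shortens by R_Q/k under the reaction it provides: δ_0 − R_Q·δ_{QQ} = R_Q/k. With 1/k = 1/(490×12) ft/kip = 0.00017 ft/kip, R_Q = δ_0 / (δ_{QQ} + 1/k) = 0.032055 / (0.000199 + 0.00017) = 86.97 kip.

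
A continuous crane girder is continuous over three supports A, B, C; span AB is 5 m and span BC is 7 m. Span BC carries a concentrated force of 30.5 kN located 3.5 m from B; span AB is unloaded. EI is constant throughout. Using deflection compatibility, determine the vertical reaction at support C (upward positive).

Release continuity at B by inserting a hinge; the redundant is the internal moment M_B. The primary structure is two simply-supported spans AB and BC.
Discontinuity in slope at B on the released structure — sum the simple-span end rotations:
  span BC: point load 30.5 at a = 3.5: Pab(L + b)/(6LEI) = 93.41/EI
  relative rotation θ_0 = (0 + 93.41)/EI = 93.41/EI
A unit hogging moment at B produces rotation L₁/(3EI) + L₂/(3EI) = 4/EI.
Compatibility: M_B·(L₁+L₂)/(3EI) = θ_0, giving M_B = 23.35 kN·m (hogging).
Span BC, ΣM about C: R_B^{BC}·7 = 106.8 + 23.35, so R_B^{BC} = 18.59 kN and R_C = 30.5 − 18.59 = 11.91 kN.

R_C = 11.91 kN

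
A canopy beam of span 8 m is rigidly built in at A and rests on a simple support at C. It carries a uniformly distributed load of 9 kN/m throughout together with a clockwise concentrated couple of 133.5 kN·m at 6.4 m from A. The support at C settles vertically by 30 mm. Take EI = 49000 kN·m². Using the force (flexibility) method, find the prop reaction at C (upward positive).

R_C = 42.42 kN

Choose R_C as the redundant. The primary structure is the cantilever fixed at A.
Downward deflection at the released point C due to the loads:
  UDL 9: wL⁴/(8EI) = 4608/EI
  clockwise couple 133.5 at a = 6.4: M₀a(2L − a)/(2EI) = 4101/EI
  δ_0 = 8709/EI
Flexibility coefficient — unit upward force at C: δ_{CC} = L³/(3EI) = 170.7/EI.
With EI = 49000 kN·m²: δ_0 = 0.17774 m and δ_{CC} = 0.003483 m/kN.
Compatibility — the beam at C must follow the support down by 0.03 m: δ_0 − R_C·δ_{CC} = 0.03, so R_C = (0.17774 − 0.03)/0.003483 = 42.42 kN.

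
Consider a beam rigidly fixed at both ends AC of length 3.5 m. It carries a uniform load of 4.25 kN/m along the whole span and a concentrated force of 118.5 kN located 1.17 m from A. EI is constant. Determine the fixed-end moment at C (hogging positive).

Release both end moments; the primary structure is a simply-supported span AC with redundants M_A and M_C.
On the primary (simply-supported) span, the end slopes from the loading are:
  at A: UDL 4.25: wL³/(24EI) = 7.592/EI
  at C: UDL 4.25: wL³/(24EI) = 7.592/EI
  at A: point load 118.5 at a = 1.17: Pab(L + b)/(6LEI) = 89.68/EI
  at C: point load 118.5 at a = 1.17: Pab(L + a)/(6LEI) = 71.84/EI
  θ_A0 = 97.28/EI,  θ_C0 = 79.43/EI
Flexibility coefficients: a unit moment at one end gives L/(3EI) there and L/(6EI) at the far end, so f₁₁ = f₂₂ = 1.167/EI and f₁₂ = f₂₁ = 0.5833/EI.
Compatibility — zero rotation at each built-in end:
  1.167 M_A + 0.5833 M_C = 97.28
  0.5833 M_A + 1.167 M_C = 79.43
Solving the pair gives M_A = 65.78 kN·m and M_C = 35.19 kN·m (hogging).

M_C = 35.19 kN·m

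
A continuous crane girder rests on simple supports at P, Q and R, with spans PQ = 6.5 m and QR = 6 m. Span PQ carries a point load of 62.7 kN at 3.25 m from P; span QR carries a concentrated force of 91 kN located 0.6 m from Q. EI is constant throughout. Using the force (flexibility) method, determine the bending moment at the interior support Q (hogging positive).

M_Q = 62.14 kN·m

Release continuity at Q by inserting a hinge; the redundant is the internal moment M_Q. The primary structure is two simply-supported spans PQ and QR.
End slopes at the hinge Q, treating each span as simply supported:
  span PQ: point load 62.7 at a = 3.25: Pab(L + a)/(6LEI) = 165.6/EI
  span QR: point load 91 at a = 0.6: Pab(L + b)/(6LEI) = 93.37/EI
  relative rotation θ_0 = (165.6 + 93.37)/EI = 258.9/EI
A unit hogging moment at Q produces rotation L₁/(3EI) + L₂/(3EI) = 4.167/EI.
Compatibility: M_Q·(L₁+L₂)/(3EI) = θ_0, giving M_Q = 62.14 kN·m (hogging).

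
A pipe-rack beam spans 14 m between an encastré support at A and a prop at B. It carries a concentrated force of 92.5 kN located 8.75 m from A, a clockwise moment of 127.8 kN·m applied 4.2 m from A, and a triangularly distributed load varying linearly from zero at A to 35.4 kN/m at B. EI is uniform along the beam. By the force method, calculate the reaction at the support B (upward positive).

R_B = 186.2 kN

Choose R_B as the redundant. The primary structure is the cantilever fixed at A.
Downward deflection at the released point B due to the loads:
  point load 92.5 at a = 8.75: Pa²(3L − a)/(6EI) = 39246/EI
  clockwise couple 127.8 at a = 4.2: M₀a(2L − a)/(2EI) = 6387/EI
  triangular load, peak 35.4 at the free end: 11w₀L⁴/(120EI) = 124660/EI
  δ_0 = 170294/EI
Flexibility coefficient — unit upward force at B: δ_{BB} = L³/(3EI) = 914.7/EI.
Compatibility at B: δ_0 − R_B·δ_{BB} = 0, so R_B = 170294/914.7 = 186.2 kN.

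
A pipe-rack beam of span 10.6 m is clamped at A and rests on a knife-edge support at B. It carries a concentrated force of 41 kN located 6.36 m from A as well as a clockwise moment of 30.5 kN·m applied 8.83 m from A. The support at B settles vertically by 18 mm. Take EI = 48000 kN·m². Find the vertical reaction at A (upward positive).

Choose R_B as the redundant. The primary structure is the cantilever fixed at A.
Downward deflection at the released point B due to the loads:
  point load 41 at a = 6.36: Pa²(3L − a)/(6EI) = 7032/EI
  clockwise couple 30.5 at a = 8.83: M₀a(2L − a)/(2EI) = 1666/EI
  δ_0 = 8697/EI
Tip deflection under a unit load at B: L³/(3EI) = 397/EI.
With EI = 48000 kN·m²: δ_0 = 0.1812 m and δ_{BB} = 0.008271 m/kN.
Compatibility — the beam at B must follow the support down by 0.018 m: δ_0 − R_B·δ_{BB} = 0.018, so R_B = (0.1812 − 0.018)/0.008271 = 19.73 kN.
Vertical equilibrium: R_A = ΣP − R_B = 41 − 19.73 = 21.27 kN.

R_A = 21.27 kN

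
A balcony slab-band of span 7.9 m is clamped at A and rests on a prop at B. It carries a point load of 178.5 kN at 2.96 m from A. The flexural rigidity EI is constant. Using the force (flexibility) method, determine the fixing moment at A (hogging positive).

Remove the prop at B; the released (primary) structure is a cantilever built in at A.
Free-end deflection of the primary structure under the applied loading (downward +):
  point load 178.5 at a = 2.96: Pa²(3L − a)/(6EI) = 5406/EI
Flexibility coefficient — unit upward force at B: δ_{BB} = L³/(3EI) = 164.3/EI.
Compatibility at B: δ_0 − R_B·δ_{BB} = 0, so R_B = 5406/164.3 = 32.89 kN.
Moment equilibrium about A: M_A = Σ(load moments about A) − R_B·L = 528.4 − 32.89×7.9 = 268.5 kN·m.

M_A = 268.5 kN·m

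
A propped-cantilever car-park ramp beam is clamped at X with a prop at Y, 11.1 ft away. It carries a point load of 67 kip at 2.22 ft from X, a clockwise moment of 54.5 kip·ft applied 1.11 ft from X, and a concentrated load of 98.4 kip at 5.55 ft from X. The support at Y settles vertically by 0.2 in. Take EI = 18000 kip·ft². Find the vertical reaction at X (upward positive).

Remove the prop at Y; the released (primary) structure is a cantilever built in at X.
Downward deflection at the released point Y due to the loads:
  point load 67 at a = 2.22: Pa²(3L − a)/(6EI) = 1710/EI
  clockwise couple 54.5 at a = 1.11: M₀a(2L − a)/(2EI) = 637.9/EI
  point load 98.4 at a = 5.55: Pa²(3L − a)/(6EI) = 14018/EI
  δ_0 = 16367/EI
Tip deflection under a unit load at Y: L³/(3EI) = 455.9/EI.
With EI = 18000 kip·ft²: δ_0 = 0.90925 ft and δ_{YY} = 0.025327 ft/kip.
Compatibility — the beam at Y must follow the support down by 0.01667 ft: δ_0 − R_Y·δ_{YY} = 0.01667, so R_Y = (0.90925 − 0.01667)/0.025327 = 35.24 kip.
Vertical equilibrium: R_X = ΣP − R_Y = 165.4 − 35.24 = 130.2 kip.

R_X = 130.2 kip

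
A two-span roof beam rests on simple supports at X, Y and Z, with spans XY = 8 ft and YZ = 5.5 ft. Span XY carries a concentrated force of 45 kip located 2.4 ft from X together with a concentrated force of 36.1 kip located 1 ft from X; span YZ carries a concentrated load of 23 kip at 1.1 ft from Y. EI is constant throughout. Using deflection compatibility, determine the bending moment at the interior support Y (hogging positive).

M_Y = 47.07 kip·ft

Take M_Y as the redundant. Released structure: two simple spans XY and YZ with a hinge at Y.
Rotations at Y on the released spans (each span's end-slope, ×1/EI):
  span XY: point load 45 at a = 2.4: Pab(L + a)/(6LEI) = 131/EI
  span XY: point load 36.1 at a = 1: Pab(L + a)/(6LEI) = 47.38/EI
  span YZ: point load 23 at a = 1.1: Pab(L + b)/(6LEI) = 33.4/EI
  relative rotation θ_0 = (178.4 + 33.4)/EI = 211.8/EI
A unit hogging moment at Y produces rotation L₁/(3EI) + L₂/(3EI) = 4.5/EI.
Compatibility: M_Y·(L₁+L₂)/(3EI) = θ_0, giving M_Y = 47.07 kip·ft (hogging).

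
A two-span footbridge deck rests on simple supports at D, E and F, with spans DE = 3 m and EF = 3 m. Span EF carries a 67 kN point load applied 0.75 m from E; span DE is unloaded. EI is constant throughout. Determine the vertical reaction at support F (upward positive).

Release continuity at E by inserting a hinge; the redundant is the internal moment M_E. The primary structure is two simply-supported spans DE and EF.
Discontinuity in slope at E on the released structure — sum the simple-span end rotations:
  span EF: point load 67 at a = 0.75: Pab(L + b)/(6LEI) = 32.98/EI
  relative rotation θ_0 = (0 + 32.98)/EI = 32.98/EI
A unit hogging moment at E produces rotation L₁/(3EI) + L₂/(3EI) = 2/EI.
Slope continuity at E: θ_0 = M_E·2/EI, so M_E = 32.98/2 = 16.49 kN·m (hogging).
Span EF, ΣM about F: R_E^{EF}·3 = 150.8 + 16.49, so R_E^{EF} = 55.75 kN and R_F = 67 − 55.75 = 11.25 kN.

R_F = 11.25 kN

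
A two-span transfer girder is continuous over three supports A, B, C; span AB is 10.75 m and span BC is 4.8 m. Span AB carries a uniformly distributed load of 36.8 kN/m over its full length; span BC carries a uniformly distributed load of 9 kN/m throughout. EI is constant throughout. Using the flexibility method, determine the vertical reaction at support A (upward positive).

R_A = 162.9 kN

Insert a hinge at B; M_B is the redundant, and each span becomes simply supported.
End slopes at the hinge B, treating each span as simply supported:
  span AB: UDL 36.8: wL³/(24EI) = 1905/EI
  span BC: UDL 9: wL³/(24EI) = 41.47/EI
  relative rotation θ_0 = (1905 + 41.47)/EI = 1946/EI
A unit hogging moment at B produces rotation L₁/(3EI) + L₂/(3EI) = 5.183/EI.
Compatibility: M_B·(L₁+L₂)/(3EI) = θ_0, giving M_B = 375.5 kN·m (hogging).
Span AB, ΣM about A with M_B applied at B: R_B^{AB}·10.75 = 2126 + 375.5, so R_B^{AB} = 232.7 kN and R_A = 395.6 − 232.7 = 162.9 kN.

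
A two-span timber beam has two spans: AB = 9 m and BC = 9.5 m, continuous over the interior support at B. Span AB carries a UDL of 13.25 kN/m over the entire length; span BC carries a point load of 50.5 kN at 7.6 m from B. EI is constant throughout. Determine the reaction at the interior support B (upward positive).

R_B = 88.96 kN

Insert a hinge at B; M_B is the redundant, and each span becomes simply supported.
End slopes at the hinge B, treating each span as simply supported:
  span AB: UDL 13.25: wL³/(24EI) = 402.5/EI
  span BC: point load 50.5 at a = 7.6: Pab(L + b)/(6LEI) = 145.8/EI
  relative rotation θ_0 = (402.5 + 145.8)/EI = 548.3/EI
A unit hogging moment at B produces rotation L₁/(3EI) + L₂/(3EI) = 6.167/EI.
Compatibility: M_B·(L₁+L₂)/(3EI) = θ_0, giving M_B = 88.92 kN·m (hogging).
Span AB, ΣM about A with M_B applied at B: R_B^{AB}·9 = 536.6 + 88.92, so R_B^{AB} = 69.5 kN and R_A = 119.2 − 69.5 = 49.75 kN.
Span BC, ΣM about C: R_B^{BC}·9.5 = 95.95 + 88.92, so R_B^{BC} = 19.46 kN and R_C = 50.5 − 19.46 = 31.04 kN.
R_B = 69.5 + 19.46 = 88.96 kN.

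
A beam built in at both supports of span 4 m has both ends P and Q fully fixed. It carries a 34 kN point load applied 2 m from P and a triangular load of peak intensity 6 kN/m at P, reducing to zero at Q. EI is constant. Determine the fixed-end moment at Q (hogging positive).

Release both end moments; the primary structure is a simply-supported span PQ with redundants M_P and M_Q.
On the primary (simply-supported) span, the end slopes from the loading are:
  at P: point load 34 at a = 2: Pab(L + b)/(6LEI) = 34/EI
  at Q: point load 34 at a = 2: Pab(L + a)/(6LEI) = 34/EI
  at P: triangular load, peak 6: w₀L³/(45EI) = 8.533/EI
  at Q: triangular load, peak 6: 7w₀L³/(360EI) = 7.467/EI
  θ_P0 = 42.53/EI,  θ_Q0 = 41.47/EI
Flexibility coefficients: a unit moment at one end gives L/(3EI) there and L/(6EI) at the far end, so f₁₁ = f₂₂ = 1.333/EI and f₁₂ = f₂₁ = 0.6667/EI.
Compatibility — zero rotation at each built-in end:
  1.333 M_P + 0.6667 M_Q = 42.53
  0.6667 M_P + 1.333 M_Q = 41.47
Solving the pair gives M_P = 21.8 kN·m and M_Q = 20.2 kN·m (hogging).

M_Q = 20.2 kN·m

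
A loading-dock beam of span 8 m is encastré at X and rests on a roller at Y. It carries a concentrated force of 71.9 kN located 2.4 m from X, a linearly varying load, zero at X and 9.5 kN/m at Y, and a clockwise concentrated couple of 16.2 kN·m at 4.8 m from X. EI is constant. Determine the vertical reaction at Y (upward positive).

Take the reaction at Y as the redundant and release it; the primary structure is a cantilever fixed at X.
Deflection at Y on the released cantilever, summing each load's contribution:
  point load 71.9 at a = 2.4: Pa²(3L − a)/(6EI) = 1491/EI
  triangular load, peak 9.5 at the free end: 11w₀L⁴/(120EI) = 3567/EI
  clockwise couple 16.2 at a = 4.8: M₀a(2L − a)/(2EI) = 435.5/EI
  δ_0 = 5493/EI
Tip deflection under a unit load at Y: L³/(3EI) = 170.7/EI.
The prop prevents deflection at Y: R_Y = δ_0/δ_{YY} = 5493/170.7 = 32.19 kN.

R_Y = 32.19 kN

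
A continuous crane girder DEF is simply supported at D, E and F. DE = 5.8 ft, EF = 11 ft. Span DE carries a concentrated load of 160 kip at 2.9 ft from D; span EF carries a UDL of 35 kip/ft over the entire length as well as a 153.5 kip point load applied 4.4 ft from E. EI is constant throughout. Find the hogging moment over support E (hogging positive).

Insert a hinge at E; M_E is the redundant, and each span becomes simply supported.
End slopes at the hinge E, treating each span as simply supported:
  span DE: point load 160 at a = 2.9: Pab(L + a)/(6LEI) = 336.4/EI
  span EF: UDL 35: wL³/(24EI) = 1941/EI
  span EF: point load 153.5 at a = 4.4: Pab(L + b)/(6LEI) = 1189/EI
  relative rotation θ_0 = (336.4 + 3130)/EI = 3466/EI
A unit hogging moment at E produces rotation L₁/(3EI) + L₂/(3EI) = 5.6/EI.
Compatibility: M_E·(L₁+L₂)/(3EI) = θ_0, giving M_E = 619 kip·ft (hogging).

M_E = 619 kip·ft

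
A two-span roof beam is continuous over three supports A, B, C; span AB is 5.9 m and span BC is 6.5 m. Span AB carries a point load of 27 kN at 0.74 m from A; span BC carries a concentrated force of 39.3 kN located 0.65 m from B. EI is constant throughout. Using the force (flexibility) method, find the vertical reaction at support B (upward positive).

R_B = 43.97 kN

Release continuity at B by inserting a hinge; the redundant is the internal moment M_B. The primary structure is two simply-supported spans AB and BC.
Discontinuity in slope at B on the released structure — sum the simple-span end rotations:
  span AB: point load 27 at a = 0.74: Pab(L + a)/(6LEI) = 19.34/EI
  span BC: point load 39.3 at a = 0.65: Pab(L + b)/(6LEI) = 47.32/EI
  relative rotation θ_0 = (19.34 + 47.32)/EI = 66.66/EI
A unit hogging moment at B produces rotation L₁/(3EI) + L₂/(3EI) = 4.133/EI.
Slope continuity at B: θ_0 = M_B·4.133/EI, so M_B = 66.66/4.133 = 16.13 kN·m (hogging).
Span AB, ΣM about A with M_B applied at B: R_B^{AB}·5.9 = 19.98 + 16.13, so R_B^{AB} = 6.12 kN and R_A = 27 − 6.12 = 20.88 kN.
Span BC, ΣM about C: R_B^{BC}·6.5 = 229.9 + 16.13, so R_B^{BC} = 37.85 kN and R_C = 39.3 − 37.85 = 1.449 kN.
R_B = 6.12 + 37.85 = 43.97 kN.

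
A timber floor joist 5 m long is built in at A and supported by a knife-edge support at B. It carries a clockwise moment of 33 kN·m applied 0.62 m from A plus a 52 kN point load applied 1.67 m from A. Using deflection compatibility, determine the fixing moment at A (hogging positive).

Remove the prop at B; the released (primary) structure is a cantilever built in at A.
Free-end deflection of the primary structure under the applied loading (downward +):
  clockwise couple 33 at a = 0.62: M₀a(2L − a)/(2EI) = 95.96/EI
  point load 52 at a = 1.67: Pa²(3L − a)/(6EI) = 322.2/EI
  δ_0 = 418.1/EI
Tip deflection under a unit load at B: L³/(3EI) = 41.67/EI.
Compatibility at B: δ_0 − R_B·δ_{BB} = 0, so R_B = 418.1/41.67 = 10.04 kN.
Moment equilibrium about A: M_A = Σ(load moments about A) − R_B·L = 119.8 − 10.04×5 = 69.66 kN·m.

M_A = 69.66 kN·m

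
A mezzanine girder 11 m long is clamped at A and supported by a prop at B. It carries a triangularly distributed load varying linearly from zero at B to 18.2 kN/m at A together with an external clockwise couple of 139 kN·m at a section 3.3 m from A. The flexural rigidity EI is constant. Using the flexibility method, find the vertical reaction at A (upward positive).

Remove the prop at B; the released (primary) structure is a cantilever built in at A.
Free-end deflection of the primary structure under the applied loading (downward +):
  triangular load, peak 18.2 at the fixed end: w₀L⁴/(30EI) = 8882/EI
  clockwise couple 139 at a = 3.3: M₀a(2L − a)/(2EI) = 4289/EI
  δ_0 = 13171/EI
Tip deflection under a unit load at B: L³/(3EI) = 443.7/EI.
The prop prevents deflection at B: R_B = δ_0/δ_{BB} = 13171/443.7 = 29.69 kN.
Vertical equilibrium: R_A = ΣP − R_B = 100.1 − 29.69 = 70.41 kN.

R_A = 70.41 kN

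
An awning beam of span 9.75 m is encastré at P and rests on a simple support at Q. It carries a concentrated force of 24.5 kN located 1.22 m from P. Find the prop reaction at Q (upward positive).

Choose R_Q as the redundant. The primary structure is the cantilever fixed at P.
Free-end deflection of the primary structure under the applied loading (downward +):
  point load 24.5 at a = 1.22: Pa²(3L − a)/(6EI) = 170.4/EI
Tip deflection under a unit load at Q: L³/(3EI) = 309/EI.
Compatibility at Q: δ_0 − R_Q·δ_{QQ} = 0, so R_Q = 170.4/309 = 0.5514 kN.

R_Q = 0.5514 kN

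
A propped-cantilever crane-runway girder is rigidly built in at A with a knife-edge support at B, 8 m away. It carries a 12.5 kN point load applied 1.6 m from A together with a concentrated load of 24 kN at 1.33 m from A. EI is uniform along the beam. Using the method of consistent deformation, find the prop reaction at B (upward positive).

Release the roller at B. Primary structure: cantilever fixed at A.
Primary-structure tip deflection at B by superposition:
  point load 12.5 at a = 1.6: Pa²(3L − a)/(6EI) = 119.5/EI
  point load 24 at a = 1.33: Pa²(3L − a)/(6EI) = 160.4/EI
  δ_0 = 279.9/EI
Tip deflection under a unit load at B: L³/(3EI) = 170.7/EI.
The prop prevents deflection at B: R_B = δ_0/δ_{BB} = 279.9/170.7 = 1.64 kN.

R_B = 1.64 kN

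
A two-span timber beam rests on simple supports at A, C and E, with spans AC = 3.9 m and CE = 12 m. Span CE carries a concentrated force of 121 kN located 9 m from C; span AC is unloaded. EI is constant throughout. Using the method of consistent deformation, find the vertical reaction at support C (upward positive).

Release continuity at C by inserting a hinge; the redundant is the internal moment M_C. The primary structure is two simply-supported spans AC and CE.
Rotations at C on the released spans (each span's end-slope, ×1/EI):
  span CE: point load 121 at a = 9: Pab(L + b)/(6LEI) = 680.6/EI
  relative rotation θ_0 = (0 + 680.6)/EI = 680.6/EI
A unit hogging moment at C produces rotation L₁/(3EI) + L₂/(3EI) = 5.3/EI.
Slope continuity at C: θ_0 = M_C·5.3/EI, so M_C = 680.6/5.3 = 128.4 kN·m (hogging).
Span AC, ΣM about A with M_C applied at C: R_C^{AC}·3.9 = 0 + 128.4, so R_C^{AC} = 32.93 kN and R_A = 0 − 32.93 = -32.93 kN.
Span CE, ΣM about E: R_C^{CE}·12 = 363 + 128.4, so R_C^{CE} = 40.95 kN and R_E = 121 − 40.95 = 80.05 kN.
R_C = 32.93 + 40.95 = 73.88 kN.

R_C = 73.88 kN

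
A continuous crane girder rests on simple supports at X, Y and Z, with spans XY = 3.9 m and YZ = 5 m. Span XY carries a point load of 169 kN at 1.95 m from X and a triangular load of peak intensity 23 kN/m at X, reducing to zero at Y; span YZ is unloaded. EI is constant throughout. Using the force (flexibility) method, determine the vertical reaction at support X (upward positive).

Release continuity at Y by inserting a hinge; the redundant is the internal moment M_Y. The primary structure is two simply-supported spans XY and YZ.
Discontinuity in slope at Y on the released structure — sum the simple-span end rotations:
  span XY: point load 169 at a = 1.95: Pab(L + a)/(6LEI) = 160.7/EI
  span XY: triangular load, peak 23: 7w₀L³/(360EI) = 26.53/EI
  relative rotation θ_0 = (187.2 + 0)/EI = 187.2/EI
A unit hogging moment at Y produces rotation L₁/(3EI) + L₂/(3EI) = 2.967/EI.
Compatibility: M_Y·(L₁+L₂)/(3EI) = θ_0, giving M_Y = 63.1 kN·m (hogging).
Span XY, ΣM about X with M_Y applied at Y: R_Y^{XY}·3.9 = 387.9 + 63.1, so R_Y^{XY} = 115.6 kN and R_X = 213.8 − 115.6 = 98.22 kN.

R_X = 98.22 kN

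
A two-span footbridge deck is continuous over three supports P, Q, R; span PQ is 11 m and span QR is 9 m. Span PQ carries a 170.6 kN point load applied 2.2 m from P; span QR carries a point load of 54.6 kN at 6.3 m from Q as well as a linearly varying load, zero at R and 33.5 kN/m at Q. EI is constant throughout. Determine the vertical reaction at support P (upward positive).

R_P = 117.3 kN

Insert a hinge at Q; M_Q is the redundant, and each span becomes simply supported.
Rotations at Q on the released spans (each span's end-slope, ×1/EI):
  span PQ: point load 170.6 at a = 2.2: Pab(L + a)/(6LEI) = 660.6/EI
  span QR: point load 54.6 at a = 6.3: Pab(L + b)/(6LEI) = 201.2/EI
  span QR: triangular load, peak 33.5: w₀L³/(45EI) = 542.7/EI
  relative rotation θ_0 = (660.6 + 743.9)/EI = 1404/EI
A unit hogging moment at Q produces rotation L₁/(3EI) + L₂/(3EI) = 6.667/EI.
Compatibility: M_Q·(L₁+L₂)/(3EI) = θ_0, giving M_Q = 210.7 kN·m (hogging).
Span PQ, ΣM about P with M_Q applied at Q: R_Q^{PQ}·11 = 375.3 + 210.7, so R_Q^{PQ} = 53.27 kN and R_P = 170.6 − 53.27 = 117.3 kN.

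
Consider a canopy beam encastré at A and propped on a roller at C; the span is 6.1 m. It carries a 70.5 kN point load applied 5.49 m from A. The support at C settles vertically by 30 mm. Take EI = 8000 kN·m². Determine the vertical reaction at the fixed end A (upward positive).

R_A = 13.71 kN

Remove the prop at C; the released (primary) structure is a cantilever built in at A.
Free-end deflection of the primary structure under the applied loading (downward +):
  point load 70.5 at a = 5.49: Pa²(3L − a)/(6EI) = 4537/EI
Flexibility coefficient — unit upward force at C: δ_{CC} = L³/(3EI) = 75.66/EI.
With EI = 8000 kN·m²: δ_0 = 0.56708 m and δ_{CC} = 0.009458 m/kN.
Compatibility — the beam at C must follow the support down by 0.03 m: δ_0 − R_C·δ_{CC} = 0.03, so R_C = (0.56708 − 0.03)/0.009458 = 56.79 kN.
Vertical equilibrium: R_A = ΣP − R_C = 70.5 − 56.79 = 13.71 kN.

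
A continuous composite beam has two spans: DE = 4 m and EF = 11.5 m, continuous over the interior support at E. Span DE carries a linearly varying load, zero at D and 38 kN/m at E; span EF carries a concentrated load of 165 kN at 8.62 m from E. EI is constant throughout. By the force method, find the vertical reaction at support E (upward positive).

Release continuity at E by inserting a hinge; the redundant is the internal moment M_E. The primary structure is two simply-supported spans DE and EF.
End slopes at the hinge E, treating each span as simply supported:
  span DE: triangular load, peak 38: w₀L³/(45EI) = 54.04/EI
  span EF: point load 165 at a = 8.62: Pab(L + b)/(6LEI) = 853.7/EI
  relative rotation θ_0 = (54.04 + 853.7)/EI = 907.7/EI
A unit hogging moment at E produces rotation L₁/(3EI) + L₂/(3EI) = 5.167/EI.
Slope continuity at E: θ_0 = M_E·5.167/EI, so M_E = 907.7/5.167 = 175.7 kN·m (hogging).
Span DE, ΣM about D with M_E applied at E: R_E^{DE}·4 = 202.7 + 175.7, so R_E^{DE} = 94.59 kN and R_D = 76 − 94.59 = -18.59 kN.
Span EF, ΣM about F: R_E^{EF}·11.5 = 475.2 + 175.7, so R_E^{EF} = 56.6 kN and R_F = 165 − 56.6 = 108.4 kN.
R_E = 94.59 + 56.6 = 151.2 kN.

R_E = 151.2 kN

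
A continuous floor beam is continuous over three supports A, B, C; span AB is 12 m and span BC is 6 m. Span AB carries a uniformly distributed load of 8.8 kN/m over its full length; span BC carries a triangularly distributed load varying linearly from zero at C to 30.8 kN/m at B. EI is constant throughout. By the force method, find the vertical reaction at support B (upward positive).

Insert a hinge at B; M_B is the redundant, and each span becomes simply supported.
Discontinuity in slope at B on the released structure — sum the simple-span end rotations:
  span AB: UDL 8.8: wL³/(24EI) = 633.6/EI
  span BC: triangular load, peak 30.8: w₀L³/(45EI) = 147.8/EI
  relative rotation θ_0 = (633.6 + 147.8)/EI = 781.4/EI
A unit hogging moment at B produces rotation L₁/(3EI) + L₂/(3EI) = 6/EI.
Compatibility: M_B·(L₁+L₂)/(3EI) = θ_0, giving M_B = 130.2 kN·m (hogging).
Span AB, ΣM about A with M_B applied at B: R_B^{AB}·12 = 633.6 + 130.2, so R_B^{AB} = 63.65 kN and R_A = 105.6 − 63.65 = 41.95 kN.
Span BC, ΣM about C: R_B^{BC}·6 = 369.6 + 130.2, so R_B^{BC} = 83.31 kN and R_C = 92.4 − 83.31 = 9.093 kN.
R_B = 63.65 + 83.31 = 147 kN.

R_B = 147 kN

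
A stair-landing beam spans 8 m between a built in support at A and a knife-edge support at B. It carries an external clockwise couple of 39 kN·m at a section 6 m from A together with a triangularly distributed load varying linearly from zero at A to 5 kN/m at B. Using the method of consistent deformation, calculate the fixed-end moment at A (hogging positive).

Choose R_B as the redundant. The primary structure is the cantilever fixed at A.
Primary-structure tip deflection at B by superposition:
  clockwise couple 39 at a = 6: M₀a(2L − a)/(2EI) = 1170/EI
  triangular load, peak 5 at the free end: 11w₀L⁴/(120EI) = 1877/EI
  δ_0 = 3047/EI
Flexibility coefficient — unit upward force at B: δ_{BB} = L³/(3EI) = 170.7/EI.
The prop prevents deflection at B: R_B = δ_0/δ_{BB} = 3047/170.7 = 17.86 kN.
Moment equilibrium about A: M_A = Σ(load moments about A) − R_B·L = 145.7 − 17.86×8 = 2.823 kN·m.

M_A = 2.823 kN·m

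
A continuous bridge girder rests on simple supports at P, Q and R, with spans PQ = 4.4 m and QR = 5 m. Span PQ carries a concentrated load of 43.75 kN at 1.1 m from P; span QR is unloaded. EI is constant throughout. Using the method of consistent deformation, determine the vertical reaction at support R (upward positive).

Insert a hinge at Q; M_Q is the redundant, and each span becomes simply supported.
Rotations at Q on the released spans (each span's end-slope, ×1/EI):
  span PQ: point load 43.75 at a = 1.1: Pab(L + a)/(6LEI) = 33.09/EI
  relative rotation θ_0 = (33.09 + 0)/EI = 33.09/EI
A unit hogging moment at Q produces rotation L₁/(3EI) + L₂/(3EI) = 3.133/EI.
Compatibility: M_Q·(L₁+L₂)/(3EI) = θ_0, giving M_Q = 10.56 kN·m (hogging).
Span QR, ΣM about R: R_Q^{QR}·5 = 0 + 10.56, so R_Q^{QR} = 2.112 kN and R_R = 0 − 2.112 = -2.112 kN.

R_R = -2.112 kN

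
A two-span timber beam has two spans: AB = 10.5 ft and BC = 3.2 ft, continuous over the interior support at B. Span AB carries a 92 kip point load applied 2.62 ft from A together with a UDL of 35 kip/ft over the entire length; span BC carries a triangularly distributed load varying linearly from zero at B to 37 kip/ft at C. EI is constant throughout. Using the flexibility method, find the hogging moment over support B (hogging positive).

M_B = 461.5 kip·ft

Take M_B as the redundant. Released structure: two simple spans AB and BC with a hinge at B.
End slopes at the hinge B, treating each span as simply supported:
  span AB: point load 92 at a = 2.62: Pab(L + a)/(6LEI) = 395.6/EI
  span AB: UDL 35: wL³/(24EI) = 1688/EI
  span BC: triangular load, peak 37: 7w₀L³/(360EI) = 23.57/EI
  relative rotation θ_0 = (2084 + 23.57)/EI = 2107/EI
A unit hogging moment at B produces rotation L₁/(3EI) + L₂/(3EI) = 4.567/EI.
Slope continuity at B: θ_0 = M_B·4.567/EI, so M_B = 2107/4.567 = 461.5 kip·ft (hogging).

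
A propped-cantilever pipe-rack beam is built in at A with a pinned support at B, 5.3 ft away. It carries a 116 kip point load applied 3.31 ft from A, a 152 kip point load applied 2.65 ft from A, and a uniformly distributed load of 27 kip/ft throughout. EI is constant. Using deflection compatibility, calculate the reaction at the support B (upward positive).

R_B = 154.9 kip

Take the reaction at B as the redundant and release it; the primary structure is a cantilever fixed at A.
Deflection at B on the released cantilever, summing each load's contribution:
  point load 116 at a = 3.31: Pa²(3L − a)/(6EI) = 2667/EI
  point load 152 at a = 2.65: Pa²(3L − a)/(6EI) = 2357/EI
  UDL 27: wL⁴/(8EI) = 2663/EI
  δ_0 = 7687/EI
Flexibility coefficient — unit upward force at B: δ_{BB} = L³/(3EI) = 49.63/EI.
The prop prevents deflection at B: R_B = δ_0/δ_{BB} = 7687/49.63 = 154.9 kip.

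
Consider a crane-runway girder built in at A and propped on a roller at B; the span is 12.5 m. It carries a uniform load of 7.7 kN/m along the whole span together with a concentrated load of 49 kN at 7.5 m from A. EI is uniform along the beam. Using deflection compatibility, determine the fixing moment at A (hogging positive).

M_A = 253.3 kN·m

Release the roller at B. Primary structure: cantilever fixed at A.
Deflection at B on the released cantilever, summing each load's contribution:
  UDL 7.7: wL⁴/(8EI) = 23499/EI
  point load 49 at a = 7.5: Pa²(3L − a)/(6EI) = 13781/EI
  δ_0 = 37280/EI
Flexibility coefficient — unit upward force at B: δ_{BB} = L³/(3EI) = 651/EI.
Compatibility at B: δ_0 − R_B·δ_{BB} = 0, so R_B = 37280/651 = 57.26 kN.
Moment equilibrium about A: M_A = Σ(load moments about A) − R_B·L = 969.1 − 57.26×12.5 = 253.3 kN·m.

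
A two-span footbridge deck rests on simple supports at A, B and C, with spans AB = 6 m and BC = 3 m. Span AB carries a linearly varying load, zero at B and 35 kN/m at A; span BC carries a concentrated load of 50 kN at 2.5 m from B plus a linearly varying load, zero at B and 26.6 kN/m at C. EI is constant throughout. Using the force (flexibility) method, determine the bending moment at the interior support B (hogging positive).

Insert a hinge at B; M_B is the redundant, and each span becomes simply supported.
Discontinuity in slope at B on the released structure — sum the simple-span end rotations:
  span AB: triangular load, peak 35: 7w₀L³/(360EI) = 147/EI
  span BC: point load 50 at a = 2.5: Pab(L + b)/(6LEI) = 12.15/EI
  span BC: triangular load, peak 26.6: 7w₀L³/(360EI) = 13.96/EI
  relative rotation θ_0 = (147 + 26.12)/EI = 173.1/EI
A unit hogging moment at B produces rotation L₁/(3EI) + L₂/(3EI) = 3/EI.
Compatibility: M_B·(L₁+L₂)/(3EI) = θ_0, giving M_B = 57.71 kN·m (hogging).

M_B = 57.71 kN·m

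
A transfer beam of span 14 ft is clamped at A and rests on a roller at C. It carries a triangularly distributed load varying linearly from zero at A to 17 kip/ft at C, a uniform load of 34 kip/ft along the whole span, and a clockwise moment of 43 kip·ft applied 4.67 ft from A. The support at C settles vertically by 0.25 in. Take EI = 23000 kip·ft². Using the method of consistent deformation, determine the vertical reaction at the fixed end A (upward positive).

Remove the prop at C; the released (primary) structure is a cantilever built in at A.
Free-end deflection of the primary structure under the applied loading (downward +):
  triangular load, peak 17 at the free end: 11w₀L⁴/(120EI) = 59865/EI
  UDL 34: wL⁴/(8EI) = 163268/EI
  clockwise couple 43 at a = 4.67: M₀a(2L − a)/(2EI) = 2342/EI
  δ_0 = 225475/EI
Flexibility coefficient — unit upward force at C: δ_{CC} = L³/(3EI) = 914.7/EI.
With EI = 23000 kip·ft²: δ_0 = 9.8033 ft and δ_{CC} = 0.039768 ft/kip.
Compatibility — the beam at C must follow the support down by 0.02083 ft: δ_0 − R_C·δ_{CC} = 0.02083, so R_C = (9.8033 − 0.02083)/0.039768 = 246 kip.
Vertical equilibrium: R_A = ΣP − R_C = 595 − 246 = 349 kip.

R_A = 349 kip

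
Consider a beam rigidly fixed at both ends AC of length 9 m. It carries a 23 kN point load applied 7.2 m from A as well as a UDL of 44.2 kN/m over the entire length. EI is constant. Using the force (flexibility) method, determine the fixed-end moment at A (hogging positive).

Release both end moments; the primary structure is a simply-supported span AC with redundants M_A and M_C.
On the primary (simply-supported) span, the end slopes from the loading are:
  at A: point load 23 at a = 7.2: Pab(L + b)/(6LEI) = 59.62/EI
  at C: point load 23 at a = 7.2: Pab(L + a)/(6LEI) = 89.42/EI
  at A: UDL 44.2: wL³/(24EI) = 1343/EI
  at C: UDL 44.2: wL³/(24EI) = 1343/EI
  θ_A0 = 1402/EI,  θ_C0 = 1432/EI
Flexibility coefficients: a unit moment at one end gives L/(3EI) there and L/(6EI) at the far end, so f₁₁ = f₂₂ = 3/EI and f₁₂ = f₂₁ = 1.5/EI.
Compatibility — zero rotation at each built-in end:
  3 M_A + 1.5 M_C = 1402
  1.5 M_A + 3 M_C = 1432
Solving the pair gives M_A = 305 kN·m and M_C = 324.8 kN·m (hogging).

M_A = 305 kN·m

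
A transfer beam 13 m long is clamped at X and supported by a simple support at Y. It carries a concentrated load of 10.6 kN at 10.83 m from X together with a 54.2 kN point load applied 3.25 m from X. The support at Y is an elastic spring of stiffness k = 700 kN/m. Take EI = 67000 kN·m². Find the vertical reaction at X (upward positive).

R_X = 53.63 kN

Remove the prop at Y; the released (primary) structure is a cantilever built in at X.
Free-end deflection of the primary structure under the applied loading (downward +):
  point load 10.6 at a = 10.83: Pa²(3L − a)/(6EI) = 5837/EI
  point load 54.2 at a = 3.25: Pa²(3L − a)/(6EI) = 3411/EI
  δ_0 = 9248/EI
Tip deflection under a unit load at Y: L³/(3EI) = 732.3/EI.
With EI = 67000 kN·m²: δ_0 = 0.13803 m and δ_{YY} = 0.01093 m/kN.
Compatibility — the spring shortens by R_Y/k under the reaction it provides: δ_0 − R_Y·δ_{YY} = R_Y/k. With 1/k = 0.001429 m/kN, R_Y = δ_0 / (δ_{YY} + 1/k) = 0.13803 / (0.01093 + 0.001429) = 11.17 kN.
Vertical equilibrium: R_X = ΣP − R_Y = 64.8 − 11.17 = 53.63 kN.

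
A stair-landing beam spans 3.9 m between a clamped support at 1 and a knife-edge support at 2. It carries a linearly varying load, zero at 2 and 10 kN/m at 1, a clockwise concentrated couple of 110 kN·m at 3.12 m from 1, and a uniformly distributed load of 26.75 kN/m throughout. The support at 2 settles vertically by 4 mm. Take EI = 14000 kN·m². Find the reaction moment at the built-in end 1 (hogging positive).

M_1 = 23.64 kN·m

Take the reaction at 2 as the redundant and release it; the primary structure is a cantilever fixed at 1.
Free-end deflection of the primary structure under the applied loading (downward +):
  triangular load, peak 10 at the fixed end: w₀L⁴/(30EI) = 77.11/EI
  clockwise couple 110 at a = 3.12: M₀a(2L − a)/(2EI) = 803.1/EI
  UDL 26.75: wL⁴/(8EI) = 773.6/EI
  δ_0 = 1654/EI
Flexibility coefficient — unit upward force at 2: δ_{22} = L³/(3EI) = 19.77/EI.
With EI = 14000 kN·m²: δ_0 = 0.11813 m and δ_{22} = 0.001412 m/kN.
Compatibility — the beam at 2 must follow the support down by 0.004 m: δ_0 − R_2·δ_{22} = 0.004, so R_2 = (0.11813 − 0.004)/0.001412 = 80.81 kN.
Moment equilibrium about 1: M_1 = Σ(load moments about 1) − R_2·L = 338.8 − 80.81×3.9 = 23.64 kN·m.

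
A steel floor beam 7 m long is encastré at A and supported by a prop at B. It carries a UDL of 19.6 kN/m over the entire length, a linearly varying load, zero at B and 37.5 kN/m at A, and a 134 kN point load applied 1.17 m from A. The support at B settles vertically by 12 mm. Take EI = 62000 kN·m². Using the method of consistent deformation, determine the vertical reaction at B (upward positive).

Release the roller at B. Primary structure: cantilever fixed at A.
Downward deflection at the released point B due to the loads:
  UDL 19.6: wL⁴/(8EI) = 5882/EI
  triangular load, peak 37.5 at the fixed end: w₀L⁴/(30EI) = 3001/EI
  point load 134 at a = 1.17: Pa²(3L − a)/(6EI) = 606.2/EI
  δ_0 = 9490/EI
Flexibility coefficient — unit upward force at B: δ_{BB} = L³/(3EI) = 114.3/EI.
With EI = 62000 kN·m²: δ_0 = 0.15306 m and δ_{BB} = 0.001844 m/kN.
Compatibility — the beam at B must follow the support down by 0.012 m: δ_0 − R_B·δ_{BB} = 0.012, so R_B = (0.15306 − 0.012)/0.001844 = 76.5 kN.

R_B = 76.5 kN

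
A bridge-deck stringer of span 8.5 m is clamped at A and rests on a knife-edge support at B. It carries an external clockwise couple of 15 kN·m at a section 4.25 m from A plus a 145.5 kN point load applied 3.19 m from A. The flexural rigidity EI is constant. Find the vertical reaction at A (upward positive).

R_A = 116.6 kN

Remove the prop at B; the released (primary) structure is a cantilever built in at A.
Deflection at B on the released cantilever, summing each load's contribution:
  clockwise couple 15 at a = 4.25: M₀a(2L − a)/(2EI) = 406.4/EI
  point load 145.5 at a = 3.19: Pa²(3L − a)/(6EI) = 5505/EI
  δ_0 = 5912/EI
Flexibility coefficient — unit upward force at B: δ_{BB} = L³/(3EI) = 204.7/EI.
Compatibility at B: δ_0 − R_B·δ_{BB} = 0, so R_B = 5912/204.7 = 28.88 kN.
Vertical equilibrium: R_A = ΣP − R_B = 145.5 − 28.88 = 116.6 kN.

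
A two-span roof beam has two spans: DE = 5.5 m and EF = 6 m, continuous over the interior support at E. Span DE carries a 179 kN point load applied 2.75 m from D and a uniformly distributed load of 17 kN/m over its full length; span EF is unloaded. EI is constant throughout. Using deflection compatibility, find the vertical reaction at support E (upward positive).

Take M_E as the redundant. Released structure: two simple spans DE and EF with a hinge at E.
Discontinuity in slope at E on the released structure — sum the simple-span end rotations:
  span DE: point load 179 at a = 2.75: Pab(L + a)/(6LEI) = 338.4/EI
  span DE: UDL 17: wL³/(24EI) = 117.8/EI
  relative rotation θ_0 = (456.3 + 0)/EI = 456.3/EI
A unit hogging moment at E produces rotation L₁/(3EI) + L₂/(3EI) = 3.833/EI.
Slope continuity at E: θ_0 = M_E·3.833/EI, so M_E = 456.3/3.833 = 119 kN·m (hogging).
Span DE, ΣM about D with M_E applied at E: R_E^{DE}·5.5 = 749.4 + 119, so R_E^{DE} = 157.9 kN and R_D = 272.5 − 157.9 = 114.6 kN.
Span EF, ΣM about F: R_E^{EF}·6 = 0 + 119, so R_E^{EF} = 19.84 kN and R_F = 0 − 19.84 = -19.84 kN.
R_E = 157.9 + 19.84 = 177.7 kN.

R_E = 177.7 kN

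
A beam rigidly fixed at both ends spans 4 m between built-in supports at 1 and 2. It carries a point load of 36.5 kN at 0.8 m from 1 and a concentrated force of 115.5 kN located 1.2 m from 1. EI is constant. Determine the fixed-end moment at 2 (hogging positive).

Take the two fixed-end moments M_1, M_2 as redundants; the released structure is the simple span 12.
Simple-span end rotations at 1 and 2 under the given loads:
  at 1: point load 36.5 at a = 0.8: Pab(L + b)/(6LEI) = 28.03/EI
  at 2: point load 36.5 at a = 0.8: Pab(L + a)/(6LEI) = 18.69/EI
  at 1: point load 115.5 at a = 1.2: Pab(L + b)/(6LEI) = 110/EI
  at 2: point load 115.5 at a = 1.2: Pab(L + a)/(6LEI) = 84.08/EI
  θ_10 = 138/EI,  θ_20 = 102.8/EI
Flexibility coefficients: a unit moment at one end gives L/(3EI) there and L/(6EI) at the far end, so f₁₁ = f₂₂ = 1.333/EI and f₁₂ = f₂₁ = 0.6667/EI.
Compatibility — zero rotation at each built-in end:
  1.333 M_1 + 0.6667 M_2 = 138
  0.6667 M_1 + 1.333 M_2 = 102.8
Solving the pair gives M_1 = 86.6 kN·m and M_2 = 33.78 kN·m (hogging).

M_2 = 33.78 kN·m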